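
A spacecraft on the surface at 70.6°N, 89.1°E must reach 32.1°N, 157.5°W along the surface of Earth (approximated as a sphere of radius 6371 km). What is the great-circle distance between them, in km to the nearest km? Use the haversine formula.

7459 km

Let φ₁ = 1.2322 rad, φ₂ = 0.5603 rad, and Δλ = 1.9792 rad.
Haversine: a = sin²(Δφ/2) + cos φ₁ cos φ₂ sin²(Δλ/2) = 0.1087 + (0.3322)(0.8471)(0.6986) = 0.30526.
Central angle c = 2·arcsin(√a) = 1.17073 rad.
Distance = R·c = 6371 × 1.1707 ≈ 7459 km.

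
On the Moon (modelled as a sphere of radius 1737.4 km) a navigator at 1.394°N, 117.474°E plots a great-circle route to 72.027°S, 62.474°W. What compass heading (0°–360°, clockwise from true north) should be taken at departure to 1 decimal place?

With φ₁ = 0.0243, φ₂ = -1.2571, Δλ = -3.1407 rad, the forward-azimuth formula gives
θ = atan2( sin Δλ cos φ₂ , cos φ₁ sin φ₂ − sin φ₁ cos φ₂ cos Δλ ) = atan2(-0.0003, -0.9434) = -179.98°.
Adding 360° brings this into [0°, 360°): 180.0°.

180.0°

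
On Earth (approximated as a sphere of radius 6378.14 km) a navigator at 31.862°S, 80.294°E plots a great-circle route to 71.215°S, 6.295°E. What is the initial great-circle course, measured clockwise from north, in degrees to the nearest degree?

202°

Δλ = -73.999° = -1.2915 rad.
y = sin Δλ · cos φ₂ = (-0.9613)(0.3220) = -0.3095
x = cos φ₁ sin φ₂ − sin φ₁ cos φ₂ cos Δλ = (0.8493)(-0.9467) − (-0.5279)(0.3220)(0.2757) = -0.7572
θ = atan2(y, x) = -157.77°; adding 360° gives 202°.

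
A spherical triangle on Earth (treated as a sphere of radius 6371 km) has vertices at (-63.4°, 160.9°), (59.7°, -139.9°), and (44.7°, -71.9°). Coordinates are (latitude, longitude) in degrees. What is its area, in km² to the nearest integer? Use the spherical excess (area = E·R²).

Side lengths (central angles): a = 0.7353, b = 2.5346, c = 2.2867 rad; semiperimeter s = 2.7783.
By l'Huilier's theorem, tan(E/4) = √[tan(s/2) tan((s−a)/2) tan((s−b)/2) tan((s−c)/2)], giving spherical excess E = 1.9267 rad.
Area = E·R² = 1.9267 × (6371)² ≈ 78202862 km².

78202862 km²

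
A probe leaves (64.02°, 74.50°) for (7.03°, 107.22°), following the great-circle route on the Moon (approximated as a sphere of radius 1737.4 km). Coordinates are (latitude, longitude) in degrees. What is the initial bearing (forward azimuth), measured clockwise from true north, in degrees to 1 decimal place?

142.4°

With φ₁ = 1.1174, φ₂ = 0.1227, Δλ = 0.5711 rad, the forward-azimuth formula gives
θ = atan2( sin Δλ cos φ₂ , cos φ₁ sin φ₂ − sin φ₁ cos φ₂ cos Δλ ) = atan2(0.5365, -0.6970) = 142.42°.
So the initial bearing is 142.4°.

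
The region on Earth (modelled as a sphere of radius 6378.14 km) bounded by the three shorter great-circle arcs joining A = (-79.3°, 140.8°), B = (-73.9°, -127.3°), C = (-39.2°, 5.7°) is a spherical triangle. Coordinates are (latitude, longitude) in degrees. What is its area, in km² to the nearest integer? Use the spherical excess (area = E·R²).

7897501 km²

Side lengths (central angles): a = 1.0920, b = 1.0250, c = 0.3412 rad; semiperimeter s = 1.2291.
By l'Huilier's theorem, tan(E/4) = √[tan(s/2) tan((s−a)/2) tan((s−b)/2) tan((s−c)/2)], giving spherical excess E = 0.1941 rad.
Area = E·R² = 0.1941 × (6378.14)² ≈ 7897501 km².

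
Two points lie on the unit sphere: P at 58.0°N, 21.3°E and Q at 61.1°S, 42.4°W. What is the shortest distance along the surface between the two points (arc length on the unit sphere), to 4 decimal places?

In radians: φ₁ = 1.0123, φ₂ = -1.0664, Δλ = -63.700° = -1.1118 rad.
Haversine: a = sin²(Δφ/2) + cos φ₁ cos φ₂ sin²(Δλ/2) = 0.7432 + (0.5299)(0.4833)(0.2785) = 0.81448.
Central angle c = 2·arcsin(√a) = 2.25102 rad.
On the unit sphere the arc length equals the central angle: 2.2510.

2.2510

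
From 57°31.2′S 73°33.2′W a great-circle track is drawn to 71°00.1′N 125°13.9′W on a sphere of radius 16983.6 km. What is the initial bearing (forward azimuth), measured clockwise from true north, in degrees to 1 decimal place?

Δλ = -51.678° = -0.9020 rad.
y = sin Δλ · cos φ₂ = (-0.7845)(0.3255) = -0.2554
x = cos φ₁ sin φ₂ − sin φ₁ cos φ₂ cos Δλ = (0.5370)(0.9455) − (-0.8436)(0.3255)(0.6201) = 0.6780
θ = atan2(y, x) = -20.64°; adding 360° gives 339.4°.

339.4°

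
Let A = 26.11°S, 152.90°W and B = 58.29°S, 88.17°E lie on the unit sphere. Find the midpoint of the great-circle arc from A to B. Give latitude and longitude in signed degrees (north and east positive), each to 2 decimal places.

The central angle between A and B is δ = 1.4242 rad.
With f = 0.5, the slerp weights are sin((1−f)δ)/sin δ = 0.6605 and sin(fδ)/sin δ = 0.6605.
Weighted sum of the unit vectors: (0.6605)·(-0.7994,-0.4091,-0.4401) + (0.6605)·(0.0168,0.5254,-0.8507) = (-0.5169, 0.0768, -0.8526).
Converting back: φ = atan2(z, √(x²+y²)) = -58.49°, λ = atan2(y, x) = 171.55°.

-58.49°, 171.55°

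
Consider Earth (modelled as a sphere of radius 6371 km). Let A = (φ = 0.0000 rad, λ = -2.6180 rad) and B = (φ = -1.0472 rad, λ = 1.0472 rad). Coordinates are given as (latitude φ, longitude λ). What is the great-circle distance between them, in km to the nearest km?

With latitudes φ₁ = 0.000°, φ₂ = -60.000° and longitude difference Δλ = -150.000°:
cos c = sin φ₁ sin φ₂ + cos φ₁ cos φ₂ cos Δλ = (0.0000)(-0.8660) + (1.0000)(0.5000)(-0.8660) = -0.43301,
so c = arccos(-0.43301) = 2.01862 rad.
Distance = R·c = 6371 × 2.0186 ≈ 12861 km.

12861 km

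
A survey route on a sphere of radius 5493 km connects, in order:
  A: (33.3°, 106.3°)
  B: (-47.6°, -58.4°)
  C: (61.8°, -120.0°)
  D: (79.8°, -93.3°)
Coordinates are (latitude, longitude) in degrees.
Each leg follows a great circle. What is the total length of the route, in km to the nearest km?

28873 km

Leg A→B: central angle 2.8210 rad, distance 15495.6 km.
Leg B→C: central angle 2.0935 rad, distance 11499.8 km.
Leg C→D: central angle 0.3419 rad, distance 1877.8 km.
Total: 15495.6 + 11499.8 + 1877.8 ≈ 28873 km.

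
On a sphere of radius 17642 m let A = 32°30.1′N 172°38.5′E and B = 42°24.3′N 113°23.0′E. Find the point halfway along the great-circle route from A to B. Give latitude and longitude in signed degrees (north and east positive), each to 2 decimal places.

41.37°, 145.17°

Central angle δ = 0.8221 rad. Interpolating on the sphere with fraction f = 0.5:
P = [sin((1−f)δ)·A + sin(fδ)·B] / sin δ = 0.5454·A + 0.5454·B in Cartesian coordinates,
giving P = (-0.6161, 0.4286, 0.6609), i.e. latitude 41.37°, longitude 145.17°.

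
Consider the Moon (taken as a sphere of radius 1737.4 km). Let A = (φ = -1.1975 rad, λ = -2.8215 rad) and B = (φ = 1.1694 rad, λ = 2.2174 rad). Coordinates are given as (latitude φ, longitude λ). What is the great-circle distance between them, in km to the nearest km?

With latitudes φ₁ = -68.612°, φ₂ = 67.002° and longitude difference Δλ = -71.292°:
cos c = sin φ₁ sin φ₂ + cos φ₁ cos φ₂ cos Δλ = (-0.9311)(0.9205) + (0.3647)(0.3907)(0.3207) = -0.81142,
so c = arccos(-0.81142) = 2.51737 rad.
Distance = R·c = 1737.4 × 2.5174 ≈ 4374 km.

4374 km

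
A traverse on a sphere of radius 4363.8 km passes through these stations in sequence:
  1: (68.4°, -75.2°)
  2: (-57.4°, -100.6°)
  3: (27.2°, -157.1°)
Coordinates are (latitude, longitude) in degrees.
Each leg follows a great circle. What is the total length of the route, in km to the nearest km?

17068 km

Leg 1→2: central angle 2.2195 rad, distance 9685.3 km.
Leg 2→3: central angle 1.6917 rad, distance 7382.2 km.
Total: 9685.3 + 7382.2 ≈ 17068 km.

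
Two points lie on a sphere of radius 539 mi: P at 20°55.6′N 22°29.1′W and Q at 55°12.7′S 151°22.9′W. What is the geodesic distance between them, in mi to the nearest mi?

1213 mi

In radians: φ₁ = 0.3652, φ₂ = -0.9636, Δλ = -128.897° = -2.2497 rad.
cos c = sin φ₁ sin φ₂ + cos φ₁ cos φ₂ cos Δλ = (0.3572)(-0.8213) + (0.9340)(0.5705)(-0.6279) = -0.62796,
so c = arccos(-0.62796) = 2.24972 rad.
Distance = R·c = 539 × 2.2497 ≈ 1213 mi.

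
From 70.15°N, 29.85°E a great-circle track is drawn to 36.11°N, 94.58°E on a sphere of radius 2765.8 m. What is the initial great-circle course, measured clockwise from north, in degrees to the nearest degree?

Δλ = 64.730° = 1.1298 rad.
y = sin Δλ · cos φ₂ = (0.9043)(0.8079) = 0.7306
x = cos φ₁ sin φ₂ − sin φ₁ cos φ₂ cos Δλ = (0.3396)(0.5893) − (0.9406)(0.8079)(0.4269) = -0.1243
θ = atan2(y, x) = 99.65°, so the bearing is 100°.

100°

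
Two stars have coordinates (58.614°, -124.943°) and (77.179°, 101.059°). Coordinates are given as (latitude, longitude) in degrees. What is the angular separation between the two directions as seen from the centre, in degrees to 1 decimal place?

In radians: φ₁ = 1.0230, φ₂ = 1.3470, Δλ = -133.998° = -2.3387 rad.
cos c = sin φ₁ sin φ₂ + cos φ₁ cos φ₂ cos Δλ = (0.8537)(0.9751) + (0.5208)(0.2219)(-0.6946) = 0.75212,
so c = arccos(0.75212) = 0.71953 rad.
So the angular separation is 41.2°.

41.2°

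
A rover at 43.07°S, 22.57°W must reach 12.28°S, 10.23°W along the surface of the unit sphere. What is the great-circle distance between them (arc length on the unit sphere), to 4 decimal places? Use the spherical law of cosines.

Let φ₁ = -0.7517 rad, φ₂ = -0.2143 rad, and Δλ = 0.2154 rad.
cos c = sin φ₁ sin φ₂ + cos φ₁ cos φ₂ cos Δλ = (-0.6829)(-0.2127) + (0.7305)(0.9771)(0.9769) = 0.84256,
so c = arccos(0.84256) = 0.56878 rad.
On the unit sphere the arc length equals the central angle: 0.5688.

0.5688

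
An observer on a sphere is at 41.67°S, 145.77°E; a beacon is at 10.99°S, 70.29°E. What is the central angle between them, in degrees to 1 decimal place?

With latitudes φ₁ = -41.670°, φ₂ = -10.990° and longitude difference Δλ = -75.480°:
Haversine: a = sin²(Δφ/2) + cos φ₁ cos φ₂ sin²(Δλ/2) = 0.0700 + (0.7470)(0.9817)(0.3746) = 0.34470.
Central angle c = 2·arcsin(√a) = 1.25498 rad.
So the angular separation is 71.9°.

71.9°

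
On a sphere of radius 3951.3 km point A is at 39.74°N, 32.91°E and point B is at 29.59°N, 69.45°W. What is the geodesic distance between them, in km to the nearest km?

5521 km

In radians: φ₁ = 0.6936, φ₂ = 0.5164, Δλ = -102.360° = -1.7865 rad.
Haversine: a = sin²(Δφ/2) + cos φ₁ cos φ₂ sin²(Δλ/2) = 0.0078 + (0.7690)(0.8696)(0.6070) = 0.41372.
Central angle c = 2·arcsin(√a) = 1.39738 rad.
Distance = R·c = 3951.3 × 1.3974 ≈ 5521 km.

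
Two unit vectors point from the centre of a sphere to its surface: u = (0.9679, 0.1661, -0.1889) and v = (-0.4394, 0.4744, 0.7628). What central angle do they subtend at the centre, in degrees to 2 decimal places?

119.38°

u·v = -0.4906; |u| = 1.0001, |v| = 1.0000.
cos θ = (u·v)/(|u||v|) = -0.4906, so θ = 119.38°.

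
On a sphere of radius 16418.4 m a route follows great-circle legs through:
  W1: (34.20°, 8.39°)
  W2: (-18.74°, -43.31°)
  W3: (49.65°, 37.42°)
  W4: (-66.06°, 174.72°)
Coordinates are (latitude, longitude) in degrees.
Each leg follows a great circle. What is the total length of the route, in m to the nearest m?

92694 m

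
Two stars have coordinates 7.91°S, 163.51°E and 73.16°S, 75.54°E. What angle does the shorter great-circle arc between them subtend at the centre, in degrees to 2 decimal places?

81.84°

With latitudes φ₁ = -7.910°, φ₂ = -73.160° and longitude difference Δλ = -87.970°:
cos c = sin φ₁ sin φ₂ + cos φ₁ cos φ₂ cos Δλ = (-0.1376)(-0.9571) + (0.9905)(0.2897)(0.0354) = 0.14188,
so c = arccos(0.14188) = 1.42844 rad.
So the angular separation is 81.84°.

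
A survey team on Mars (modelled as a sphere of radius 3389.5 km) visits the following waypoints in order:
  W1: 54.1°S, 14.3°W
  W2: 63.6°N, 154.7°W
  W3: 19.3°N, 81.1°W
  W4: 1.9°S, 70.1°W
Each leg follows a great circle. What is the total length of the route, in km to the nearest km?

14623 km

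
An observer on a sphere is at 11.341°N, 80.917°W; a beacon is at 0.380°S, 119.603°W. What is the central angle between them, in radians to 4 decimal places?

With latitudes φ₁ = 11.341°, φ₂ = -0.380° and longitude difference Δλ = -38.686°:
Haversine: a = sin²(Δφ/2) + cos φ₁ cos φ₂ sin²(Δλ/2) = 0.0104 + (0.9805)(1.0000)(0.1097) = 0.11799.
Central angle c = 2·arcsin(√a) = 0.70127 rad.
So the angular separation is 0.7013 rad.

0.7013 rad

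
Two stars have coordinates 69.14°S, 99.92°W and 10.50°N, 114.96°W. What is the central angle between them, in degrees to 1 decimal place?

80.3°

In radians: φ₁ = -1.2067, φ₂ = 0.1833, Δλ = -15.040° = -0.2625 rad.
Haversine: a = sin²(Δφ/2) + cos φ₁ cos φ₂ sin²(Δλ/2) = 0.4101 + (0.3561)(0.9833)(0.0171) = 0.41608.
Central angle c = 2·arcsin(√a) = 1.40216 rad.
So the angular separation is 80.3°.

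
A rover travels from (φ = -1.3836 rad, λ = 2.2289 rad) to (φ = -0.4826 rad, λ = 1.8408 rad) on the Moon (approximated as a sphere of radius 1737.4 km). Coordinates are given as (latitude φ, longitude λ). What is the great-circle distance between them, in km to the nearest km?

1592 km

Let φ₁ = -1.3836 rad, φ₂ = -0.4826 rad, and Δλ = -0.3881 rad.
Haversine: a = sin²(Δφ/2) + cos φ₁ cos φ₂ sin²(Δλ/2) = 0.1896 + (0.1861)(0.8858)(0.0372) = 0.19572.
Central angle c = 2·arcsin(√a) = 0.91654 rad.
Distance = R·c = 1737.4 × 0.9165 ≈ 1592 km.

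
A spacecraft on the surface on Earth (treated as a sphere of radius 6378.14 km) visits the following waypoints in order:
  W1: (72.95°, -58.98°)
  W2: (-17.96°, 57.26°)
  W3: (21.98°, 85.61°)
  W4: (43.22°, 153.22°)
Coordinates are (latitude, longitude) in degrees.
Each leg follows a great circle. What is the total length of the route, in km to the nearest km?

24761 km

Leg W1→W2: central angle 2.0022 rad, distance 12770.1 km.
Leg W2→W3: central angle 0.8488 rad, distance 5413.5 km.
Leg W3→W4: central angle 1.0313 rad, distance 6577.7 km.
Total: 12770.1 + 5413.5 + 6577.7 ≈ 24761 km.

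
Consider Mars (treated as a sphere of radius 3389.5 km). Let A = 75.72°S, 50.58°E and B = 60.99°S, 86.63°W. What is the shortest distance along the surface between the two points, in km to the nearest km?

Let φ₁ = -1.3216 rad, φ₂ = -1.0645 rad, and Δλ = -2.3948 rad.
Haversine: a = sin²(Δφ/2) + cos φ₁ cos φ₂ sin²(Δλ/2) = 0.0164 + (0.2467)(0.4850)(0.8669) = 0.12014.
Central angle c = 2·arcsin(√a) = 0.70790 rad.
Distance = R·c = 3389.5 × 0.7079 ≈ 2399 km.

2399 km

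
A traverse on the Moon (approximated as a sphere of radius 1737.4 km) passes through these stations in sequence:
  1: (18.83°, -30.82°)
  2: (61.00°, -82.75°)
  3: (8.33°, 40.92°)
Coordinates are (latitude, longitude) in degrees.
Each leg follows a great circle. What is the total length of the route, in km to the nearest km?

4657 km

Leg 1→2: central angle 0.9701 rad, distance 1685.4 km.
Leg 2→3: central angle 1.7105 rad, distance 2971.8 km.
Total: 1685.4 + 2971.8 ≈ 4657 km.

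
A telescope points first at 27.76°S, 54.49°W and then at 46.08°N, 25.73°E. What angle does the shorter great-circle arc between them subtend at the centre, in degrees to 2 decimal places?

103.37°

With latitudes φ₁ = -27.760°, φ₂ = 46.080° and longitude difference Δλ = 80.220°:
Haversine: a = sin²(Δφ/2) + cos φ₁ cos φ₂ sin²(Δλ/2) = 0.3608 + (0.8849)(0.6937)(0.4151) = 0.61562.
Central angle c = 2·arcsin(√a) = 1.80414 rad.
So the angular separation is 103.37°.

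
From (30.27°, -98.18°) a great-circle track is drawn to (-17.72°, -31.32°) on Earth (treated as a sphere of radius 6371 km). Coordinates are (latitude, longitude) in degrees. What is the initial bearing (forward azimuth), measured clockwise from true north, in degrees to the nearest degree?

117°

With φ₁ = 0.5283, φ₂ = -0.3093, Δλ = 1.1669 rad, the forward-azimuth formula gives
θ = atan2( sin Δλ cos φ₂ , cos φ₁ sin φ₂ − sin φ₁ cos φ₂ cos Δλ ) = atan2(0.8759, -0.4516) = 117.27°.
So the initial bearing is 117°.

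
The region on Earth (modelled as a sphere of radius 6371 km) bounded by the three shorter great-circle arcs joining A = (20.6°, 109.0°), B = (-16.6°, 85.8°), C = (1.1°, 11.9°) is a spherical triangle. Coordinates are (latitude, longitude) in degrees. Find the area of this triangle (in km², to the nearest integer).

Side lengths (central angles): a = 1.3075, b = 1.6799, c = 0.7612 rad; semiperimeter s = 1.8744.
By l'Huilier's theorem, tan(E/4) = √[tan(s/2) tan((s−a)/2) tan((s−b)/2) tan((s−c)/2)], giving spherical excess E = 0.6154 rad.
Area = E·R² = 0.6154 × (6371)² ≈ 24980612 km².

24980612 km²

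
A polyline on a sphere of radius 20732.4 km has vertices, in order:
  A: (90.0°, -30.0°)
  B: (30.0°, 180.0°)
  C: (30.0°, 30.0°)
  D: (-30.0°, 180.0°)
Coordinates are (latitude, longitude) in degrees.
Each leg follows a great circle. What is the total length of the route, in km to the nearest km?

118557 km

Leg A→B: central angle 1.0472 rad, distance 21710.9 km.
Leg B→C: central angle 1.9818 rad, distance 41087.2 km.
Leg C→D: central angle 2.6895 rad, distance 55759.0 km.
Total: 21710.9 + 41087.2 + 55759.0 ≈ 118557 km.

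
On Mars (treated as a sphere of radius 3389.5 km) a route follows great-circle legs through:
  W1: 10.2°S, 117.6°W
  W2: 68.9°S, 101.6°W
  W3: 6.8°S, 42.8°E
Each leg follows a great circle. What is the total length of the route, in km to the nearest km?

9465 km

Leg W1→W2: central angle 1.0405 rad, distance 3526.8 km.
Leg W2→W3: central angle 1.7520 rad, distance 5938.3 km.
Total: 3526.8 + 5938.3 ≈ 9465 km.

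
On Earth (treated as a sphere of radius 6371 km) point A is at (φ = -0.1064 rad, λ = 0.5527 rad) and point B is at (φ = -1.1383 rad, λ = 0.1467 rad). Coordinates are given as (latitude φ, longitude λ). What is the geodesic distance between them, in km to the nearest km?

Let φ₁ = -0.1064 rad, φ₂ = -1.1383 rad, and Δλ = -0.4060 rad.
Haversine: a = sin²(Δφ/2) + cos φ₁ cos φ₂ sin²(Δλ/2) = 0.2434 + (0.9943)(0.4191)(0.0406) = 0.26035.
Central angle c = 2·arcsin(√a) = 1.07093 rad.
Distance = R·c = 6371 × 1.0709 ≈ 6823 km.

6823 km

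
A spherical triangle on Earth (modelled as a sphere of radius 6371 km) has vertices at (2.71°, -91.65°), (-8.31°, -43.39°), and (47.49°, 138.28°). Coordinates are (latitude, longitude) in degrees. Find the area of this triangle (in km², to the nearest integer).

Side lengths (central angles): a = 2.4573, b = 1.9819, c = 0.8616 rad; semiperimeter s = 2.6504.
By l'Huilier's theorem, tan(E/4) = √[tan(s/2) tan((s−a)/2) tan((s−b)/2) tan((s−c)/2)], giving spherical excess E = 1.5526 rad.
Area = E·R² = 1.5526 × (6371)² ≈ 63020591 km².

63020591 km²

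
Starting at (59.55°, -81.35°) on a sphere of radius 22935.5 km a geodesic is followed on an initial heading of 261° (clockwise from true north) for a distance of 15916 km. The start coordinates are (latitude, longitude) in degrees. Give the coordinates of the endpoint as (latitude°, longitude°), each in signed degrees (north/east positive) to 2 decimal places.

37.73°, -134.36°

Angular distance δ = d/R = 15916/22935.5 = 0.69395 rad; initial bearing θ = 4.5553 rad.
sin φ₂ = sin φ₁ cos δ + cos φ₁ sin δ cos θ = (0.8621)(0.7687) + (0.5068)(0.6396)(-0.1564) = 0.6120, so φ₂ = 37.73°.
Δλ = atan2(sin θ sin δ cos φ₁, cos δ − sin φ₁ sin φ₂) = atan2(-0.3201, 0.2411) = -53.011°.
λ₂ = -81.350° − 53.011° = -134.36°.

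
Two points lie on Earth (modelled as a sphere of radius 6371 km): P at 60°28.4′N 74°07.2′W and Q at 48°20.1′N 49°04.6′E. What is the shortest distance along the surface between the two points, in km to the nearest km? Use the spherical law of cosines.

6886 km

Let φ₁ = 1.0555 rad, φ₂ = 0.8436 rad, and Δλ = 2.1502 rad.
cos c = sin φ₁ sin φ₂ + cos φ₁ cos φ₂ cos Δλ = (0.8701)(0.7470) + (0.4928)(0.6648)(-0.5475) = 0.47065,
so c = arccos(0.47065) = 1.08077 rad.
Distance = R·c = 6371 × 1.0808 ≈ 6886 km.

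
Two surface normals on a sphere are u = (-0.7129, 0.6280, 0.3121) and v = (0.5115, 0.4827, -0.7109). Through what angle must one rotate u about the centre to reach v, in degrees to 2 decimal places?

u·v = -0.2834; |u| = 1.0000, |v| = 1.0000.
cos θ = (u·v)/(|u||v|) = -0.2834, so θ = 106.46°.

106.46°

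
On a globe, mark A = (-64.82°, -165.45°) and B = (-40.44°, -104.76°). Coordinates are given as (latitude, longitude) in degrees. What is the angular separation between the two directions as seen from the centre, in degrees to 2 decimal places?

With latitudes φ₁ = -64.820°, φ₂ = -40.440° and longitude difference Δλ = 60.690°:
Haversine: a = sin²(Δφ/2) + cos φ₁ cos φ₂ sin²(Δλ/2) = 0.0446 + (0.4255)(0.7611)(0.2552) = 0.12723.
Central angle c = 2·arcsin(√a) = 0.72946 rad.
So the angular separation is 41.80°.

41.80°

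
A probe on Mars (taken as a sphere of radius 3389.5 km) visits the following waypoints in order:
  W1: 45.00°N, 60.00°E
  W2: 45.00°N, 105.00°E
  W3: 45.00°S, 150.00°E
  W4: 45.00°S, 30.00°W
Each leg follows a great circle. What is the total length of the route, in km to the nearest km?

Leg W1→W2: central angle 0.5480 rad, distance 1857.5 km.
Leg W2→W3: central angle 1.7178 rad, distance 5822.4 km.
Leg W3→W4: central angle 1.5708 rad, distance 5324.2 km.
Total: 1857.5 + 5822.4 + 5324.2 ≈ 13004 km.

13004 km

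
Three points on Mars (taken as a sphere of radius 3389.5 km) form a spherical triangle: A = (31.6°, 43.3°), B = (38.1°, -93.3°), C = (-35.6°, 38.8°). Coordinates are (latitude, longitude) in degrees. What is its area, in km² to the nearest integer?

Side lengths (central angles): a = 2.4786, b = 1.1752, c = 1.7352 rad; semiperimeter s = 2.6945.
By l'Huilier's theorem, tan(E/4) = √[tan(s/2) tan((s−a)/2) tan((s−b)/2) tan((s−c)/2)], giving spherical excess E = 1.8072 rad.
Area = E·R² = 1.8072 × (3389.5)² ≈ 20762135 km².

20762135 km²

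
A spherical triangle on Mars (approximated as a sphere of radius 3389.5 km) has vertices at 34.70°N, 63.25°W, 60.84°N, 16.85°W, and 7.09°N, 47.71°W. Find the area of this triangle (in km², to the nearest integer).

Side lengths (central angles): a = 1.0206, b = 0.5427, c = 0.6866 rad; semiperimeter s = 1.1250.
By l'Huilier's theorem, tan(E/4) = √[tan(s/2) tan((s−a)/2) tan((s−b)/2) tan((s−c)/2)], giving spherical excess E = 0.1874 rad.
Area = E·R² = 0.1874 × (3389.5)² ≈ 2152997 km².

2152997 km²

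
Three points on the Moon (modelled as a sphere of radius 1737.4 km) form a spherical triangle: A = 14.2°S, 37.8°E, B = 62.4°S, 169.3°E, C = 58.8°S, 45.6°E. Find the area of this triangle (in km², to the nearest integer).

477121 km²

Side lengths (central angles): a = 0.8958, b = 0.7850, c = 1.6511 rad; semiperimeter s = 1.6660.
By l'Huilier's theorem, tan(E/4) = √[tan(s/2) tan((s−a)/2) tan((s−b)/2) tan((s−c)/2)], giving spherical excess E = 0.1581 rad.
Area = E·R² = 0.1581 × (1737.4)² ≈ 477121 km².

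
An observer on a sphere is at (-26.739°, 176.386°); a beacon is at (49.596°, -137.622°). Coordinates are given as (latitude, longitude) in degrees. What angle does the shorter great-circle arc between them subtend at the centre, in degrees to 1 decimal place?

In radians: φ₁ = -0.4667, φ₂ = 0.8656, Δλ = 45.992° = 0.8027 rad.
cos c = sin φ₁ sin φ₂ + cos φ₁ cos φ₂ cos Δλ = (-0.4499)(0.7615) + (0.8931)(0.6482)(0.6948) = 0.05955,
so c = arccos(0.05955) = 1.51121 rad.
So the angular separation is 86.6°.

86.6°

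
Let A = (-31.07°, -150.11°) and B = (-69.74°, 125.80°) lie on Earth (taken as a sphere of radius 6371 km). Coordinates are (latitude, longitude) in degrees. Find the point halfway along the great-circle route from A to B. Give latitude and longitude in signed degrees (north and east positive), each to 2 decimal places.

-56.67°, -171.22°

Central angle δ = 1.0301 rad. Interpolating on the sphere with fraction f = 0.5:
P = [sin((1−f)δ)·A + sin(fδ)·B] / sin δ = 0.5745·A + 0.5745·B in Cartesian coordinates,
giving P = (-0.5430, -0.0839, -0.8355), i.e. latitude -56.67°, longitude -171.22°.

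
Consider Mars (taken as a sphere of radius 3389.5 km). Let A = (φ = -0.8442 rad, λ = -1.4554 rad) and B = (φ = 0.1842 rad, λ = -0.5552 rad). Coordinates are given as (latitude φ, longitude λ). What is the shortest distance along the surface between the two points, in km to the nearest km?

4401 km

With latitudes φ₁ = -48.369°, φ₂ = 10.554° and longitude difference Δλ = 51.578°:
Haversine: a = sin²(Δφ/2) + cos φ₁ cos φ₂ sin²(Δλ/2) = 0.2419 + (0.6643)(0.9831)(0.1893) = 0.36552.
Central angle c = 2·arcsin(√a) = 1.29848 rad.
Distance = R·c = 3389.5 × 1.2985 ≈ 4401 km.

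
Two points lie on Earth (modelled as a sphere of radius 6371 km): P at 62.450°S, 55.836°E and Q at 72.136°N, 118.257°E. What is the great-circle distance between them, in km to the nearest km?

15689 km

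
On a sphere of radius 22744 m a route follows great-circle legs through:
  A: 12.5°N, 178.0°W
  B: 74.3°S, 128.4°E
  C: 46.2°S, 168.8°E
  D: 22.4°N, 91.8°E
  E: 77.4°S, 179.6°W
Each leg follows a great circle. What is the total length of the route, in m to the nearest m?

Leg A→B: central angle 1.6224 rad, distance 36900.1 m.
Leg B→C: central angle 0.5782 rad, distance 13149.9 m.
Leg C→D: central angle 1.7023 rad, distance 38716.3 m.
Leg D→E: central angle 1.9465 rad, distance 44272.1 m.
Total: 36900.1 + 13149.9 + 38716.3 + 44272.1 ≈ 133038 m.

133038 m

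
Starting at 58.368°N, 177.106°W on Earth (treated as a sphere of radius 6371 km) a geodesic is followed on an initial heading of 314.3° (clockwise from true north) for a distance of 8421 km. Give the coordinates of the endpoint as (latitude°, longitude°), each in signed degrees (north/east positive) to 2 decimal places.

34.39°, 60.09°

Angular distance δ = d/R = 8421/6371 = 1.32177 rad; initial bearing θ = 5.4856 rad.
sin φ₂ = sin φ₁ cos δ + cos φ₁ sin δ cos θ = (0.8514)(0.2465) + (0.5245)(0.9692)(0.6984) = 0.5648, so φ₂ = 34.39°.
Δλ = atan2(sin θ sin δ cos φ₁, cos δ − sin φ₁ sin φ₂) = atan2(-0.3638, -0.2345) = -122.803°.
λ₂ = -177.106° − 122.803° = -299.91° → 60.09° after wrapping to (−180°, 180°].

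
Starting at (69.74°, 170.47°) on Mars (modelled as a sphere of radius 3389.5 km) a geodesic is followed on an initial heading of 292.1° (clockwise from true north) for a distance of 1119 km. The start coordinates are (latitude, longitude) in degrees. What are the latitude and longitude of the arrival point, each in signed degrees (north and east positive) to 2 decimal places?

Angular distance δ = d/R = 1119/3389.5 = 0.33014 rad; initial bearing θ = 5.0981 rad.
sin φ₂ = sin φ₁ cos δ + cos φ₁ sin δ cos θ = (0.9381)(0.9460) + (0.3463)(0.3242)(0.3762) = 0.9297, so φ₂ = 68.39°.
Δλ = atan2(sin θ sin δ cos φ₁, cos δ − sin φ₁ sin φ₂) = atan2(-0.1040, 0.0738) = -54.636°.
λ₂ = 170.470° − 54.636° = 115.83°.

68.39°, 115.83°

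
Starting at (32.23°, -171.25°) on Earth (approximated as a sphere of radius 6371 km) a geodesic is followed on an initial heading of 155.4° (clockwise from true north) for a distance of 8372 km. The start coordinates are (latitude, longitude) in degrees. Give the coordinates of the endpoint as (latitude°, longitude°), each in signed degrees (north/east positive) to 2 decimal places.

Angular distance δ = d/R = 8372/6371 = 1.31408 rad; initial bearing θ = 2.7122 rad.
sin φ₂ = sin φ₁ cos δ + cos φ₁ sin δ cos θ = (0.5333)(0.2539) + (0.8459)(0.9672)(-0.9092) = -0.6085, so φ₂ = -37.48°.
Δλ = atan2(sin θ sin δ cos φ₁, cos δ − sin φ₁ sin φ₂) = atan2(0.3406, 0.5784) = 30.490°.
λ₂ = -171.250° + 30.490° = -140.76°.

-37.48°, -140.76°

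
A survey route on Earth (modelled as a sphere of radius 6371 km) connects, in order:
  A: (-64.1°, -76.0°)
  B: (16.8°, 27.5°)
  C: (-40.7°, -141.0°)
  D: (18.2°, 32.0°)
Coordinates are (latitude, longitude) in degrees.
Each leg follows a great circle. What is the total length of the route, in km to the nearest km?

46900 km

Leg A→B: central angle 1.9365 rad, distance 12337.5 km.
Leg B→C: central angle 2.6898 rad, distance 17137.0 km.
Leg C→D: central angle 2.7351 rad, distance 17425.3 km.
Total: 12337.5 + 17137.0 + 17425.3 ≈ 46900 km.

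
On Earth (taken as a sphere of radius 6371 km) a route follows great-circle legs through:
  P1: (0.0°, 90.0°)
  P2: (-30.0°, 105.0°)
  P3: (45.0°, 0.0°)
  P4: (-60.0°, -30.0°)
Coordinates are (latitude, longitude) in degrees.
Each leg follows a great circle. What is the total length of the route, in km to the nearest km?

Leg P1→P2: central angle 0.5799 rad, distance 3694.6 km.
Leg P2→P3: central angle 2.1084 rad, distance 13432.4 km.
Leg P3→P4: central angle 1.8820 rad, distance 11990.1 km.
Total: 3694.6 + 13432.4 + 11990.1 ≈ 29117 km.

29117 km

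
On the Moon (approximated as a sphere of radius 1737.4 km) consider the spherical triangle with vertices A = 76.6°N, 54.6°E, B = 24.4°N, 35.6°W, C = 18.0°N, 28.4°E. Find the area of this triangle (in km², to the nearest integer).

Side lengths (central angles): a = 1.0387, b = 1.0491, c = 1.1581 rad; semiperimeter s = 1.6229.
By l'Huilier's theorem, tan(E/4) = √[tan(s/2) tan((s−a)/2) tan((s−b)/2) tan((s−c)/2)], giving spherical excess E = 0.5907 rad.
Area = E·R² = 0.5907 × (1737.4)² ≈ 1783001 km².

1783001 km²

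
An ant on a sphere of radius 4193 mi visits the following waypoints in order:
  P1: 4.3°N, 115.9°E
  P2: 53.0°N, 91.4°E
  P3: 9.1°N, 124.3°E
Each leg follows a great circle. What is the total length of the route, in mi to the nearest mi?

7611 mi

Leg P1→P2: central angle 0.9198 rad, distance 3856.8 mi.
Leg P2→P3: central angle 0.8953 rad, distance 3754.2 mi.
Total: 3856.8 + 3754.2 ≈ 7611 mi.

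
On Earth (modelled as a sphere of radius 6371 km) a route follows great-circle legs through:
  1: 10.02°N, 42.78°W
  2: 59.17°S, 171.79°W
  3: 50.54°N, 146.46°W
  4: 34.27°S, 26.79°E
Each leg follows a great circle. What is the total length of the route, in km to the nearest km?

43641 km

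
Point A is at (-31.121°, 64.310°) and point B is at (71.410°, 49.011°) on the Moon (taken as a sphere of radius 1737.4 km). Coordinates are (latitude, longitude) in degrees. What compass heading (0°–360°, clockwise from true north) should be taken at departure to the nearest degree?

355°

Δλ = -15.299° = -0.2670 rad.
y = sin Δλ · cos φ₂ = (-0.2639)(0.3188) = -0.0841
x = cos φ₁ sin φ₂ − sin φ₁ cos φ₂ cos Δλ = (0.8561)(0.9478) − (-0.5168)(0.3188)(0.9646) = 0.9703
θ = atan2(y, x) = -4.95°; adding 360° gives 355°.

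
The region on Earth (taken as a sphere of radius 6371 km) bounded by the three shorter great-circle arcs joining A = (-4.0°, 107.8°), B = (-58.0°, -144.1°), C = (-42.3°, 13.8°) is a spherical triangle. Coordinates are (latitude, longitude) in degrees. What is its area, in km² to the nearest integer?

58849462 km²

Side lengths (central angles): a = 1.3617, b = 1.5753, c = 1.6761 rad; semiperimeter s = 2.3065.
By l'Huilier's theorem, tan(E/4) = √[tan(s/2) tan((s−a)/2) tan((s−b)/2) tan((s−c)/2)], giving spherical excess E = 1.4499 rad.
Area = E·R² = 1.4499 × (6371)² ≈ 58849462 km².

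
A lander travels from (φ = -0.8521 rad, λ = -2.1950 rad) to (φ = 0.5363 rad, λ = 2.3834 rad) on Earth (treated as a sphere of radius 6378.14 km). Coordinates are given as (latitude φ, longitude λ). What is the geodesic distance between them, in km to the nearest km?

In radians: φ₁ = -0.8521, φ₂ = 0.5363, Δλ = -97.677° = -1.7048 rad.
cos c = sin φ₁ sin φ₂ + cos φ₁ cos φ₂ cos Δλ = (-0.7527)(0.5110) + (0.6584)(0.8596)(-0.1336) = -0.46019,
so c = arccos(-0.46019) = 2.04900 rad.
Distance = R·c = 6378.14 × 2.0490 ≈ 13069 km.

13069 km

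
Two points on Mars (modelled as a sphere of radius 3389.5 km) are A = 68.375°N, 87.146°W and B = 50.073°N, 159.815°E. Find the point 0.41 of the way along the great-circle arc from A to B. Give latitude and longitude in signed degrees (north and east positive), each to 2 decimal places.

72.64°, -152.89°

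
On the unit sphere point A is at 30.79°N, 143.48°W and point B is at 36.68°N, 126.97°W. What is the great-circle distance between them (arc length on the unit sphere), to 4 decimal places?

0.2603

Let φ₁ = 0.5374 rad, φ₂ = 0.6402 rad, and Δλ = 0.2882 rad.
Haversine: a = sin²(Δφ/2) + cos φ₁ cos φ₂ sin²(Δλ/2) = 0.0026 + (0.8590)(0.8020)(0.0206) = 0.01684.
Central angle c = 2·arcsin(√a) = 0.26029 rad.
On the unit sphere the arc length equals the central angle: 0.2603.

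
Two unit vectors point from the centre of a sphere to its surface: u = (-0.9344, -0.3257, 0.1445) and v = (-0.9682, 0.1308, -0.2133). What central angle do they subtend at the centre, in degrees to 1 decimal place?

u·v = 0.8313; |u| = 1.0000, |v| = 1.0000.
cos θ = (u·v)/(|u||v|) = 0.8312, so θ = 33.8°.

33.8°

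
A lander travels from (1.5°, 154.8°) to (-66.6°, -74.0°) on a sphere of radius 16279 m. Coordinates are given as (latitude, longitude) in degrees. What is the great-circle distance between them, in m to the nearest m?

Let φ₁ = 0.0262 rad, φ₂ = -1.1624 rad, and Δλ = 2.2899 rad.
cos c = sin φ₁ sin φ₂ + cos φ₁ cos φ₂ cos Δλ = (0.0262)(-0.9178) + (0.9997)(0.3971)(-0.6587) = -0.28553,
so c = arccos(-0.28553) = 1.86036 rad.
Distance = R·c = 16279 × 1.8604 ≈ 30285 m.

30285 m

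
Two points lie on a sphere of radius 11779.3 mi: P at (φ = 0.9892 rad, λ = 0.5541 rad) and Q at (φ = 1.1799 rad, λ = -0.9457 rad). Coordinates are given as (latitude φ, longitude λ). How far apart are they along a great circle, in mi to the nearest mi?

With latitudes φ₁ = 56.677°, φ₂ = 67.603° and longitude difference Δλ = -85.932°:
cos c = sin φ₁ sin φ₂ + cos φ₁ cos φ₂ cos Δλ = (0.8356)(0.9246) + (0.5494)(0.3810)(0.0709) = 0.78740,
so c = arccos(0.78740) = 0.66421 rad.
Distance = R·c = 11779.3 × 0.6642 ≈ 7824 mi.

7824 mi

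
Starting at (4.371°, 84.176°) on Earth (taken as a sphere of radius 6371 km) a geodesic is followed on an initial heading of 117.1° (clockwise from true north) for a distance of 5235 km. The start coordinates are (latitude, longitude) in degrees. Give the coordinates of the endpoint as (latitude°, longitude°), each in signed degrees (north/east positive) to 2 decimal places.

-16.30°, 126.96°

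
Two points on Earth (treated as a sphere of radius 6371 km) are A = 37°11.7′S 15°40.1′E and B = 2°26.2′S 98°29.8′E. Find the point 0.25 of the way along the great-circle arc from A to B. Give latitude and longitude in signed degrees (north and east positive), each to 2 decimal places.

Central angle δ = 1.4454 rad. Interpolating on the sphere with fraction f = 0.25:
P = [sin((1−f)δ)·A + sin(fδ)·B] / sin δ = 0.8909·A + 0.3563·B in Cartesian coordinates,
giving P = (0.6307, 0.5438, -0.5537), i.e. latitude -33.62°, longitude 40.77°.

-33.62°, 40.77°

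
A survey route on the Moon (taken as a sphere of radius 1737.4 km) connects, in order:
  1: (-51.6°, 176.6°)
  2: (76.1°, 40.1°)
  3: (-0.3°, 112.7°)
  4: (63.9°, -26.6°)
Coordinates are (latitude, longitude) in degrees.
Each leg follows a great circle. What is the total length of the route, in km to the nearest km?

10500 km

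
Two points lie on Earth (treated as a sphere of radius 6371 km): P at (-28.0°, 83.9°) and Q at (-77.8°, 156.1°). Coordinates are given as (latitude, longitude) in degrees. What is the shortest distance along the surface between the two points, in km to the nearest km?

In radians: φ₁ = -0.4887, φ₂ = -1.3579, Δλ = 72.200° = 1.2601 rad.
Haversine: a = sin²(Δφ/2) + cos φ₁ cos φ₂ sin²(Δλ/2) = 0.1773 + (0.8829)(0.2113)(0.3472) = 0.24205.
Central angle c = 2·arcsin(√a) = 1.02873 rad.
Distance = R·c = 6371 × 1.0287 ≈ 6554 km.

6554 km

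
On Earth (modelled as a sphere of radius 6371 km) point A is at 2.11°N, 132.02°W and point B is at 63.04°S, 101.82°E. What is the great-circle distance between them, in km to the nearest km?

11950 km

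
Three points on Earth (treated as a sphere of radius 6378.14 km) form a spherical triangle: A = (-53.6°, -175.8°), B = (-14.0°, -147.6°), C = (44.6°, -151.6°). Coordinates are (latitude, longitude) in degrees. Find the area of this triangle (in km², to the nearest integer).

10765402 km²

Side lengths (central angles): a = 1.0247, b = 1.7515, c = 0.7924 rad; semiperimeter s = 1.7843.
By l'Huilier's theorem, tan(E/4) = √[tan(s/2) tan((s−a)/2) tan((s−b)/2) tan((s−c)/2)], giving spherical excess E = 0.2646 rad.
Area = E·R² = 0.2646 × (6378.14)² ≈ 10765402 km².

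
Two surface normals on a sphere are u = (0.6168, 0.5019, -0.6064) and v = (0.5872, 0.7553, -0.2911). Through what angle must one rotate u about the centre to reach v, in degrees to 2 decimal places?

23.40°

u·v = 0.9178; |u| = 1.0000, |v| = 1.0000.
cos θ = (u·v)/(|u||v|) = 0.9178, so θ = 23.40°.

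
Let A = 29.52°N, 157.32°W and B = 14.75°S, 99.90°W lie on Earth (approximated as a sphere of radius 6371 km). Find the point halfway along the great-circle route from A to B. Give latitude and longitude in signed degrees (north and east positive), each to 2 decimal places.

8.40°, -126.96°

Central angle δ = 1.2369 rad. Interpolating on the sphere with fraction f = 0.5:
P = [sin((1−f)δ)·A + sin(fδ)·B] / sin δ = 0.6137·A + 0.6137·B in Cartesian coordinates,
giving P = (-0.5947, -0.7905, 0.1461), i.e. latitude 8.40°, longitude -126.96°.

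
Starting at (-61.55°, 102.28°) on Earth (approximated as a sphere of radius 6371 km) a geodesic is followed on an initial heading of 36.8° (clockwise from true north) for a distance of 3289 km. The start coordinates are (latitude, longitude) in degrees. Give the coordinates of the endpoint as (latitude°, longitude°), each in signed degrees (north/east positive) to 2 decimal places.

Angular distance δ = d/R = 3289/6371 = 0.51625 rad; initial bearing θ = 0.6423 rad.
sin φ₂ = sin φ₁ cos δ + cos φ₁ sin δ cos θ = (-0.8792)(0.8697) + (0.4764)(0.4936)(0.8007) = -0.5764, so φ₂ = -35.19°.
Δλ = atan2(sin θ sin δ cos φ₁, cos δ − sin φ₁ sin φ₂) = atan2(0.1409, 0.3629) = 21.213°.
λ₂ = 102.280° + 21.213° = 123.49°.

-35.19°, 123.49°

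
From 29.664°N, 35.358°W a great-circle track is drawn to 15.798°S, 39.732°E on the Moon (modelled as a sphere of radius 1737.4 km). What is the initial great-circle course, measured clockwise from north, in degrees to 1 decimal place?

Δλ = 75.090° = 1.3106 rad.
y = sin Δλ · cos φ₂ = (0.9663)(0.9622) = 0.9298
x = cos φ₁ sin φ₂ − sin φ₁ cos φ₂ cos Δλ = (0.8689)(-0.2722) − (0.4949)(0.9622)(0.2573) = -0.3591
θ = atan2(y, x) = 111.12°, so the bearing is 111.1°.

111.1°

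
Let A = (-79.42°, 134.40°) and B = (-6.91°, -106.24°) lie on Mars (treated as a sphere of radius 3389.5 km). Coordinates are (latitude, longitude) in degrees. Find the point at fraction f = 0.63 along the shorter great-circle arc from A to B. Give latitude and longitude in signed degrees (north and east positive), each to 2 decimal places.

The central angle between A and B is δ = 1.5419 rad.
With f = 0.63, the slerp weights are sin((1−f)δ)/sin δ = 0.5403 and sin(fδ)/sin δ = 0.8260.
Weighted sum of the unit vectors: (0.5403)·(-0.1285,0.1312,-0.9830) + (0.8260)·(-0.2776,-0.9531,-0.1203) = (-0.2987, -0.7164, -0.6305).
Converting back: φ = atan2(z, √(x²+y²)) = -39.09°, λ = atan2(y, x) = -112.64°.

-39.09°, -112.64°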